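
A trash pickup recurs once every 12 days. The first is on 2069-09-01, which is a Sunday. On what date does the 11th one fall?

The 11th occurrence is 10 intervals after the first: 10 × 12 = 120 days after 2069-09-01.
September has 30 days — 29 days to the end of September leaves 91.
October has 31 days (60 left).
November has 30 days (30 left).
30 days into December → 2069-12-30.

2069-12-30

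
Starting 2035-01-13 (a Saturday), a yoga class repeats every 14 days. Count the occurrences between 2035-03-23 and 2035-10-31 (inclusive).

16

Occurrences land 14·i days after 2035-01-13 for i = 0, 1, 2, …
2035-03-23 is 69 days after the start; 69 ÷ 14 = 4 remainder 13; since the remainder is 13, round up to i = 5. First occurrence in the window: #6 on 2035-03-24 (5×14 = 70 days in).
2035-10-31 is 291 days after the start; 291 ÷ 14 = 20 remainder 11. Last occurrence in the window: #21 on 2035-10-20.
Occurrences #6 through #21: 16 in total.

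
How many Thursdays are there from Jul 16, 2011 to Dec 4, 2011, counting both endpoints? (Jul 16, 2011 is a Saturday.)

20

Jul 16, 2011 is a Saturday; the first Thursday on or after it is Jul 21, 2011 (5 days later).
From Jul 21, 2011 to Dec 4, 2011: 10 + 31 + 30 + 31 + 30 + 4 = 136 days (rest of Jul, Aug, Sep, Oct, Nov, Dec).
136 ÷ 7 = 19 full weeks with remainder 3, so 19 more Thursdays after the first → 20.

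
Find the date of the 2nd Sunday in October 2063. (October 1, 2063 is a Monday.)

2063-10-14

October 2063 begins on a Monday, so the first Sunday is October 7 (6 days later).
The 2nd Sunday is 1 weeks later: 7 + 7 = 14.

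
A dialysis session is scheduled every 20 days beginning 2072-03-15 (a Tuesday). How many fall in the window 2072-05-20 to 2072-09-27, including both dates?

Occurrences land 20·i days after 2072-03-15 for i = 0, 1, 2, …
2072-05-20 is 66 days after the start; 66 ÷ 20 = 3 remainder 6; since the remainder is 6, round up to i = 4. First occurrence in the window: #5 on 2072-06-03 (4×20 = 80 days in).
2072-09-27 is 196 days after the start; 196 ÷ 20 = 9 remainder 16. Last occurrence in the window: #10 on 2072-09-11.
Occurrences #5 through #10: 6 in total.

6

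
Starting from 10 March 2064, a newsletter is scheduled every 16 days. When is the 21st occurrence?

The 21st occurrence is 20 intervals after the first: 20 × 16 = 320 days after 10 March 2064.
March has 31 days — 21 days to the end of March leaves 299.
April has 30 days (269 left).
May has 31 days (238 left).
June has 30 days (208 left).
July has 31 days (177 left).
August has 31 days (146 left).
September has 30 days (116 left).
October has 31 days (85 left).
November has 30 days (55 left).
December has 31 days (24 left).
24 days into January → 24 January 2065.

24 January 2065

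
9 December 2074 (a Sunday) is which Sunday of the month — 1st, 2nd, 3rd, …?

Day 9 falls in week ⌈9/7⌉ of the month.
Days 1–7 hold the 1st Sunday, 8–14 the 2nd, 15–21 the 3rd, 22–28 the 4th, 29–31 the 5th.
9 is in the range for the 2nd.

2nd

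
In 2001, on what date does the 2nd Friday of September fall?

14 September 2001

The first Friday of September 2001 is September 7.
The 2nd Friday is 1 weeks later: 7 + 7 = 14.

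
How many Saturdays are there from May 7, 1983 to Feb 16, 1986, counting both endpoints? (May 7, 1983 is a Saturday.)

146

May 7, 1983 is a Saturday; the first Saturday on or after it is May 7, 1983.
From May 7, 1983 to Feb 16, 1986: 238 + 366 + 365 + 47 = 1016 days (rest of 1983, 1984, 1985, to Feb 16, 1986 in 1986).
1016 ÷ 7 = 145 full weeks with remainder 1, so 145 more Saturdays after the first → 146.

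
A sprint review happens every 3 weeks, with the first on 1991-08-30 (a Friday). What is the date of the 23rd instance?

The 23rd occurrence is 22 intervals after the first: 22 × 21 = 462 days after 1991-08-30.
August has 31 days — 1 day to the end of August leaves 461.
From end of August to end of 1991 is 122 days (339 left).
January has 31 days (308 left).
February has 29 days (279 left).
March has 31 days (248 left).
April has 30 days (218 left).
May has 31 days (187 left).
June has 30 days (157 left).
July has 31 days (126 left).
August has 31 days (95 left).
September has 30 days (65 left).
October has 31 days (34 left).
November has 30 days (4 left).
4 days into December → 1992-12-04.

1992-12-04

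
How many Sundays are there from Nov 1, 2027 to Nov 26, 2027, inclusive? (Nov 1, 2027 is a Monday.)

Nov 1, 2027 is a Monday; the first Sunday on or after it is Nov 7, 2027 (6 days later).
From Nov 7, 2027 to Nov 26, 2027 is 26 − 7 = 19 days.
19 ÷ 7 = 2 full weeks with remainder 5, so 2 more Sundays after the first → 3.

3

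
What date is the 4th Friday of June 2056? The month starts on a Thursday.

June 2056 begins on a Thursday, so the first Friday is June 2 (1 day later).
The 4th Friday is 3 weeks later: 2 + 21 = 23.

2056-06-23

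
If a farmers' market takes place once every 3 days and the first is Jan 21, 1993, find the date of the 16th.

The 16th occurrence is 15 intervals after the first: 15 × 3 = 45 days after Jan 21, 1993.
Jan has 31 days — 10 days to the end of Jan leaves 35.
Feb has 28 days (7 left).
7 days into Mar → Mar 7, 1993.

Mar 7, 1993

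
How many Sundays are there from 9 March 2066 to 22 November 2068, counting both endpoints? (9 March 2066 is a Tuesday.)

9 March 2066 is a Tuesday; the first Sunday on or after it is 14 March 2066 (5 days later).
From 14 March 2066 to 22 November 2068: 292 + 365 + 327 = 984 days (rest of 2066, 2067, to 22 November 2068 in 2068).
984 ÷ 7 = 140 full weeks with remainder 4, so 140 more Sundays after the first → 141.

141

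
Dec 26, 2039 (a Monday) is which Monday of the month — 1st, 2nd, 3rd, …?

4th

Day 26 falls in week ⌈26/7⌉ of the month.
Days 1–7 hold the 1st Monday, 8–14 the 2nd, 15–21 the 3rd, 22–28 the 4th, 29–31 the 5th.
26 is in the range for the 4th.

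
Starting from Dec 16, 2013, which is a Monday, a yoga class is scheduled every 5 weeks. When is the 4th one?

The 4th occurrence is 3 intervals after the first: 3 × 35 = 105 days after Dec 16, 2013.
Dec has 31 days — 15 days to the end of Dec leaves 90.
Jan has 31 days (59 left).
Feb has 28 days (31 left).
31 days into Mar → Mar 31, 2014.

Mar 31, 2014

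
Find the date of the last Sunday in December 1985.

December 1985 begins on a Sunday, so the first Sunday is December 1.
December 1985 has 31 days. Adding weeks: 1, 8, 15, 22, 29 — the last one ≤ 31 is the 29th.

29 December 1985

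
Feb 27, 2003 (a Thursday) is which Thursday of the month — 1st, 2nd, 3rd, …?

4th

Day 27 falls in week ⌈27/7⌉ of the month.
Days 1–7 hold the 1st Thursday, 8–14 the 2nd, 15–21 the 3rd, 22–28 the 4th, 29–31 the 5th.
27 is in the range for the 4th.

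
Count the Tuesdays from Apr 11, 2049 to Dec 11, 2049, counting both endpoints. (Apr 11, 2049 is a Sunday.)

35

Apr 11, 2049 is a Sunday; the first Tuesday on or after it is Apr 13, 2049 (2 days later).
From Apr 13, 2049 to Dec 11, 2049: 17 + 31 + 30 + 31 + 31 + 30 + 31 + 30 + 11 = 242 days (rest of Apr, May, Jun, Jul, Aug, Sep, Oct, Nov, Dec).
242 ÷ 7 = 34 full weeks with remainder 4, so 34 more Tuesdays after the first → 35.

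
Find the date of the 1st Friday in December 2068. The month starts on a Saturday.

December 2068 begins on a Saturday, so the first Friday is December 7 (6 days later).

December 7, 2068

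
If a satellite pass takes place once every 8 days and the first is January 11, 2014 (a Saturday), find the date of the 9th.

March 16, 2014

The 9th occurrence is 8 intervals after the first: 8 × 8 = 64 days after January 11, 2014.
January has 31 days — 20 days to the end of January leaves 44.
February has 28 days (16 left).
16 days into March → March 16, 2014.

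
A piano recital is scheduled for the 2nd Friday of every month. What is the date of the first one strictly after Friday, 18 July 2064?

8 August 2064

July 2064 starts on a Tuesday; its first Friday is the 4th, so the 2nd Friday is the 11th — 11 July 2064.
That is not after 18 July 2064, so look at August 2064.
August 2064 starts on a Friday; its first Friday is the 1st, so the 2nd Friday is the 8th — 8 August 2064.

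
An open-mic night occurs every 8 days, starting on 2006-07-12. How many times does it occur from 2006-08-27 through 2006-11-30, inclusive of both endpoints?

Occurrences land 8·i days after 2006-07-12 for i = 0, 1, 2, …
2006-08-27 is 46 days after the start; 46 ÷ 8 = 5 remainder 6; since the remainder is 6, round up to i = 6. First occurrence in the window: #7 on 2006-08-29 (6×8 = 48 days in).
2006-11-30 is 141 days after the start; 141 ÷ 8 = 17 remainder 5. Last occurrence in the window: #18 on 2006-11-25.
Occurrences #7 through #18: 12 in total.

12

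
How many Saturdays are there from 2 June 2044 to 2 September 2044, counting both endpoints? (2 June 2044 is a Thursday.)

13

2 June 2044 is a Thursday; the first Saturday on or after it is 4 June 2044 (2 days later).
From 4 June 2044 to 2 September 2044: 26 + 31 + 31 + 2 = 90 days (rest of June, July, August, September).
90 ÷ 7 = 12 full weeks with remainder 6, so 12 more Saturdays after the first → 13.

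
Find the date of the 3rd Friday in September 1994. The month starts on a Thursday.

16 September 1994

September 1994 begins on a Thursday, so the first Friday is September 2 (1 day later).
The 3rd Friday is 2 weeks later: 2 + 14 = 16.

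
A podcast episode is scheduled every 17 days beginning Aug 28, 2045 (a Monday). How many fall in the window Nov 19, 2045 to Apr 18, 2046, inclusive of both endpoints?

9

Occurrences land 17·i days after Aug 28, 2045 for i = 0, 1, 2, …
Nov 19, 2045 is 83 days after the start; 83 ÷ 17 = 4 remainder 15; since the remainder is 15, round up to i = 5. First occurrence in the window: #6 on Nov 21, 2045 (5×17 = 85 days in).
Apr 18, 2046 is 233 days after the start; 233 ÷ 17 = 13 remainder 12. Last occurrence in the window: #14 on Apr 6, 2046.
Occurrences #6 through #14: 9 in total.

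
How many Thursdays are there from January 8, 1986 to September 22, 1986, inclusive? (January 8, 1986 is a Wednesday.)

37

January 8, 1986 is a Wednesday; the first Thursday on or after it is January 9, 1986 (1 day later).
From January 9, 1986 to September 22, 1986: 22 + 28 + 31 + 30 + 31 + 30 + 31 + 31 + 22 = 256 days (rest of January, February, March, April, May, June, July, August, September).
256 ÷ 7 = 36 full weeks with remainder 4, so 36 more Thursdays after the first → 37.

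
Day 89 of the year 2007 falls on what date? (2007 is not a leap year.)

January has 31 days (89 − 31 = 58 remain).
February has 28 days (58 − 28 = 30 remain).
30 into March → March 30.

March 30, 2007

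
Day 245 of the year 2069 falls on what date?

September 2, 2069

January has 31 days (245 − 31 = 214 remain).
February has 28 days (214 − 28 = 186 remain).
March has 31 days (186 − 31 = 155 remain).
April has 30 days (155 − 30 = 125 remain).
May has 31 days (125 − 31 = 94 remain).
June has 30 days (94 − 30 = 64 remain).
July has 31 days (64 − 31 = 33 remain).
August has 31 days (33 − 31 = 2 remain).
2 into September → September 2.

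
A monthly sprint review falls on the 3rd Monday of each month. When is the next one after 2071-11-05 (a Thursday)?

2071-11-16

November 2071 starts on a Sunday; its first Monday is the 2nd, so the 3rd Monday is the 16th — 2071-11-16.
2071-11-16 is after 2071-11-05, so that is the next one.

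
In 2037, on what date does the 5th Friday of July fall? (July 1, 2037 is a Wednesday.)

2037-07-31

July 2037 begins on a Wednesday, so the first Friday is July 3 (2 days later).
The 5th Friday is 4 weeks later: 3 + 28 = 31.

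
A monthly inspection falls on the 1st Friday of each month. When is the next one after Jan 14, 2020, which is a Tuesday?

Feb 7, 2020

Jan 2020 starts on a Wednesday, so its 1st Friday is Jan 3, 2020 (2 days in).
That is not after Jan 14, 2020, so look at Feb 2020.
Feb 2020 starts on a Saturday, so its 1st Friday is Feb 7, 2020 (6 days in).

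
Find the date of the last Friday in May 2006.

The first Friday of May 2006 is May 5.
May 2006 has 31 days. Adding weeks: 5, 12, 19, 26 — the last one ≤ 31 is the 26th.

May 26, 2006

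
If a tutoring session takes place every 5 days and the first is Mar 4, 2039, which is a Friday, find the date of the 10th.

Apr 18, 2039

The 10th occurrence is 9 intervals after the first: 9 × 5 = 45 days after Mar 4, 2039.
Mar has 31 days — 27 days to the end of Mar leaves 18.
18 days into Apr → Apr 18, 2039.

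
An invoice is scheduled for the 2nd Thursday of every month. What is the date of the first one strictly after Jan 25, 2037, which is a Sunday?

Feb 12, 2037

Jan 2037 starts on a Thursday; its first Thursday is the 1st, so the 2nd Thursday is the 8th — Jan 8, 2037.
That is not after Jan 25, 2037, so look at Feb 2037.
Feb 2037 starts on a Sunday; its first Thursday is the 5th, so the 2nd Thursday is the 12th — Feb 12, 2037.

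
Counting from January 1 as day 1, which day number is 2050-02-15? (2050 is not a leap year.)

46

Days in months before February: 31 = 31.
Plus 15 days into February → day 46.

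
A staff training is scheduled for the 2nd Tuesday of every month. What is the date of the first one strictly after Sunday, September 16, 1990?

September 1990 starts on a Saturday; its first Tuesday is the 4th, so the 2nd Tuesday is the 11th — September 11, 1990.
That is not after September 16, 1990, so look at October 1990.
October 1990 starts on a Monday; its first Tuesday is the 2nd, so the 2nd Tuesday is the 9th — October 9, 1990.

October 9, 1990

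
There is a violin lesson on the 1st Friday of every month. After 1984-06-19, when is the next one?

June 1984 starts on a Friday, so its 1st Friday is 1984-06-01.
That is not after 1984-06-19, so look at July 1984.
July 1984 starts on a Sunday, so its 1st Friday is 1984-07-06 (5 days in).

1984-07-06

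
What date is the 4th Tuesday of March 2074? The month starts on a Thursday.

March 27, 2074

March 2074 begins on a Thursday, so the first Tuesday is March 6 (5 days later).
The 4th Tuesday is 3 weeks later: 6 + 21 = 27.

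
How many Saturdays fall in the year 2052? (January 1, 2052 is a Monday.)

52

January 1, 2052 is a Monday; the first Saturday on or after it is January 6, 2052 (5 days later).
From January 6, 2052 to December 31, 2052: 25 + 29 + 31 + 30 + 31 + 30 + 31 + 31 + 30 + 31 + 30 + 31 = 360 days (rest of January, February, March, April, May, June, July, August, September, October, November, December).
360 ÷ 7 = 51 full weeks with remainder 3, so 51 more Saturdays after the first → 52.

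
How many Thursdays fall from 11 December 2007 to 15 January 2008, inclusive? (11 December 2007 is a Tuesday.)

11 December 2007 is a Tuesday; the first Thursday on or after it is 13 December 2007 (2 days later).
From 13 December 2007 to 15 January 2008: 18 + 15 = 33 days (rest of December, January).
33 ÷ 7 = 4 full weeks with remainder 5, so 4 more Thursdays after the first → 5.

5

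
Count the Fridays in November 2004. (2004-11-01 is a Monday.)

2004-11-01 is a Monday; the first Friday on or after it is 2004-11-05 (4 days later).
From 2004-11-05 to 2004-11-30 is 30 − 5 = 25 days.
25 ÷ 7 = 3 full weeks with remainder 4, so 3 more Fridays after the first → 4.

4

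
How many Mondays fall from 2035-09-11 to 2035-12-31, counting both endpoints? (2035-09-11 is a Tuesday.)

2035-09-11 is a Tuesday; the first Monday on or after it is 2035-09-17 (6 days later).
From 2035-09-17 to 2035-12-31: 13 + 31 + 30 + 31 = 105 days (rest of September, October, November, December).
105 ÷ 7 = 15 full weeks with remainder 0, so 15 more Mondays after the first → 16.

16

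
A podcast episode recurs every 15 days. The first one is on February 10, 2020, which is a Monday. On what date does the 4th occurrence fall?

The 4th occurrence is 3 intervals after the first: 3 × 15 = 45 days after February 10, 2020.
February has 29 days — 19 days to the end of February leaves 26.
26 days into March → March 26, 2020.

March 26, 2020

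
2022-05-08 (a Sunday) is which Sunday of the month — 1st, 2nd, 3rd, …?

2nd

Day 8 falls in week ⌈8/7⌉ of the month.
Days 1–7 hold the 1st Sunday, 8–14 the 2nd, 15–21 the 3rd, 22–28 the 4th, 29–31 the 5th.
8 is in the range for the 2nd.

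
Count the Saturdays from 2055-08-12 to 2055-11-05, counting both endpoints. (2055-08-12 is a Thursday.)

12

2055-08-12 is a Thursday; the first Saturday on or after it is 2055-08-14 (2 days later).
From 2055-08-14 to 2055-11-05: 17 + 30 + 31 + 5 = 83 days (rest of August, September, October, November).
83 ÷ 7 = 11 full weeks with remainder 6, so 11 more Saturdays after the first → 12.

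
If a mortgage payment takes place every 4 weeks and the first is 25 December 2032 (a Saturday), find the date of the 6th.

14 May 2033

The 6th occurrence is 5 intervals after the first: 5 × 28 = 140 days after 25 December 2032.
December has 31 days — 6 days to the end of December leaves 134.
January has 31 days (103 left).
February has 28 days (75 left).
March has 31 days (44 left).
April has 30 days (14 left).
14 days into May → 14 May 2033.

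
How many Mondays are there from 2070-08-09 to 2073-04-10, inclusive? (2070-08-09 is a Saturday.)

140

2070-08-09 is a Saturday; the first Monday on or after it is 2070-08-11 (2 days later).
From 2070-08-11 to 2073-04-10: 142 + 365 + 366 + 100 = 973 days (rest of 2070, 2071, 2072, to 2073-04-10 in 2073).
973 ÷ 7 = 139 full weeks with remainder 0, so 139 more Mondays after the first → 140.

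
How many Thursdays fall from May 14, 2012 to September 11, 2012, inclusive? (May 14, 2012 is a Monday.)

May 14, 2012 is a Monday; the first Thursday on or after it is May 17, 2012 (3 days later).
From May 17, 2012 to September 11, 2012: 14 + 30 + 31 + 31 + 11 = 117 days (rest of May, June, July, August, September).
117 ÷ 7 = 16 full weeks with remainder 5, so 16 more Thursdays after the first → 17.

17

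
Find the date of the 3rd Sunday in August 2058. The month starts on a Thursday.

18 August 2058

August 2058 begins on a Thursday, so the first Sunday is August 4 (3 days later).
The 3rd Sunday is 2 weeks later: 4 + 14 = 18.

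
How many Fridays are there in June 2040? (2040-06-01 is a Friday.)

2040-06-01 is a Friday; the first Friday on or after it is 2040-06-01.
From 2040-06-01 to 2040-06-30 is 30 − 1 = 29 days.
29 ÷ 7 = 4 full weeks with remainder 1, so 4 more Fridays after the first → 5.

5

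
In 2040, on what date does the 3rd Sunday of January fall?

January 2040 begins on a Sunday, so the first Sunday is January 1.
The 3rd Sunday is 2 weeks later: 1 + 14 = 15.

15 January 2040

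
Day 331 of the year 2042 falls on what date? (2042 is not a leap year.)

Nov 27, 2042

Jan has 31 days (331 − 31 = 300 remain).
Feb has 28 days (300 − 28 = 272 remain).
Mar has 31 days (272 − 31 = 241 remain).
Apr has 30 days (241 − 30 = 211 remain).
May has 31 days (211 − 31 = 180 remain).
Jun has 30 days (180 − 30 = 150 remain).
Jul has 31 days (150 − 31 = 119 remain).
Aug has 31 days (119 − 31 = 88 remain).
Sep has 30 days (88 − 30 = 58 remain).
Oct has 31 days (58 − 31 = 27 remain).
27 into Nov → Nov 27.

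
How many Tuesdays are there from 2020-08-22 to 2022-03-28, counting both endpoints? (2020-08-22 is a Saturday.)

83

2020-08-22 is a Saturday; the first Tuesday on or after it is 2020-08-25 (3 days later).
From 2020-08-25 to 2022-03-28: 128 + 365 + 87 = 580 days (rest of 2020, 2021, to 2022-03-28 in 2022).
580 ÷ 7 = 82 full weeks with remainder 6, so 82 more Tuesdays after the first → 83.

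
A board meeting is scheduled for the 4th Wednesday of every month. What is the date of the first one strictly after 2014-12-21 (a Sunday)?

December 2014 starts on a Monday; its first Wednesday is the 3rd, so the 4th Wednesday is the 24th — 2014-12-24.
2014-12-24 is after 2014-12-21, so that is the next one.

2014-12-24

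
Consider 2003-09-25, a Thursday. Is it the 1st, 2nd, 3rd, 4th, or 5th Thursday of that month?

Day 25 falls in week ⌈25/7⌉ of the month.
Days 1–7 hold the 1st Thursday, 8–14 the 2nd, 15–21 the 3rd, 22–28 the 4th, 29–31 the 5th.
25 is in the range for the 4th.

4th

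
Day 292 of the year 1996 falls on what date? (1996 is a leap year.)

1996-10-18

January has 31 days (292 − 31 = 261 remain).
February has 29 days (261 − 29 = 232 remain).
March has 31 days (232 − 31 = 201 remain).
April has 30 days (201 − 30 = 171 remain).
May has 31 days (171 − 31 = 140 remain).
June has 30 days (140 − 30 = 110 remain).
July has 31 days (110 − 31 = 79 remain).
August has 31 days (79 − 31 = 48 remain).
September has 30 days (48 − 30 = 18 remain).
18 into October → October 18.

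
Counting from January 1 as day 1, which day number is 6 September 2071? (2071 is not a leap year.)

249

Days in months before September: 31 + 28 + 31 + 30 + 31 + 30 + 31 + 31 = 243.
Plus 6 days into September → day 249.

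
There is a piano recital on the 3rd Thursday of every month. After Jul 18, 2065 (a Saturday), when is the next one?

Aug 20, 2065

Jul 2065 starts on a Wednesday; its first Thursday is the 2nd, so the 3rd Thursday is the 16th — Jul 16, 2065.
That is not after Jul 18, 2065, so look at Aug 2065.
Aug 2065 starts on a Saturday; its first Thursday is the 6th, so the 3rd Thursday is the 20th — Aug 20, 2065.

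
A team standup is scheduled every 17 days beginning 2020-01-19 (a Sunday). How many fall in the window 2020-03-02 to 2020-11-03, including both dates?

Occurrences land 17·i days after 2020-01-19 for i = 0, 1, 2, …
2020-03-02 is 43 days after the start; 43 ÷ 17 = 2 remainder 9; since the remainder is 9, round up to i = 3. First occurrence in the window: #4 on 2020-03-10 (3×17 = 51 days in).
2020-11-03 is 289 days after the start; 289 ÷ 17 = 17 remainder 0. Last occurrence in the window: #18 on 2020-11-03.
Occurrences #4 through #18: 15 in total.

15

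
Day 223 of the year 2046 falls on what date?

January has 31 days (223 − 31 = 192 remain).
February has 28 days (192 − 28 = 164 remain).
March has 31 days (164 − 31 = 133 remain).
April has 30 days (133 − 30 = 103 remain).
May has 31 days (103 − 31 = 72 remain).
June has 30 days (72 − 30 = 42 remain).
July has 31 days (42 − 31 = 11 remain).
11 into August → August 11.

11 August 2046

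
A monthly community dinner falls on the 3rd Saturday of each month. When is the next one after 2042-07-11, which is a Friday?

July 2042 starts on a Tuesday; its first Saturday is the 5th, so the 3rd Saturday is the 19th — 2042-07-19.
2042-07-19 is after 2042-07-11, so that is the next one.

2042-07-19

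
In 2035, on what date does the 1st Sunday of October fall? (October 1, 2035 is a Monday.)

7 October 2035

October 2035 begins on a Monday, so the first Sunday is October 7 (6 days later).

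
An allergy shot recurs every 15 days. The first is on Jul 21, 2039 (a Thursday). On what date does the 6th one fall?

Oct 4, 2039

The 6th occurrence is 5 intervals after the first: 5 × 15 = 75 days after Jul 21, 2039.
Jul has 31 days — 10 days to the end of Jul leaves 65.
Aug has 31 days (34 left).
Sep has 30 days (4 left).
4 days into Oct → Oct 4, 2039.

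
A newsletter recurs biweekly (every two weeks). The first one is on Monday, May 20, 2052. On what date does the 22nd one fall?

The 22nd occurrence is 21 intervals after the first: 21 × 14 = 294 days after May 20, 2052.
May has 31 days — 11 days to the end of May leaves 283.
Jun has 30 days (253 left).
Jul has 31 days (222 left).
Aug has 31 days (191 left).
Sep has 30 days (161 left).
Oct has 31 days (130 left).
Nov has 30 days (100 left).
Dec has 31 days (69 left).
Jan has 31 days (38 left).
Feb has 28 days (10 left).
10 days into Mar → Mar 10, 2053.

Mar 10, 2053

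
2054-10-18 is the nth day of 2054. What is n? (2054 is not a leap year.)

Days in months before October: 31 + 28 + 31 + 30 + 31 + 30 + 31 + 31 + 30 = 273.
Plus 18 days into October → day 291.

291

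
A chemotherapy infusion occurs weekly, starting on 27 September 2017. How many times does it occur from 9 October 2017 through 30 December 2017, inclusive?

12

Occurrences land 7·i days after 27 September 2017 for i = 0, 1, 2, …
9 October 2017 is 12 days after the start; 12 ÷ 7 = 1 remainder 5; since the remainder is 5, round up to i = 2. First occurrence in the window: #3 on 11 October 2017 (2×7 = 14 days in).
30 December 2017 is 94 days after the start; 94 ÷ 7 = 13 remainder 3. Last occurrence in the window: #14 on 27 December 2017.
Occurrences #3 through #14: 12 in total.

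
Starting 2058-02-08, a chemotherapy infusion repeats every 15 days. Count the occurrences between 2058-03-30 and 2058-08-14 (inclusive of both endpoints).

Occurrences land 15·i days after 2058-02-08 for i = 0, 1, 2, …
2058-03-30 is 50 days after the start; 50 ÷ 15 = 3 remainder 5; since the remainder is 5, round up to i = 4. First occurrence in the window: #5 on 2058-04-09 (4×15 = 60 days in).
2058-08-14 is 187 days after the start; 187 ÷ 15 = 12 remainder 7. Last occurrence in the window: #13 on 2058-08-07.
Occurrences #5 through #13: 9 in total.

9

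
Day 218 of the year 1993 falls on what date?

Jan has 31 days (218 − 31 = 187 remain).
Feb has 28 days (187 − 28 = 159 remain).
Mar has 31 days (159 − 31 = 128 remain).
Apr has 30 days (128 − 30 = 98 remain).
May has 31 days (98 − 31 = 67 remain).
Jun has 30 days (67 − 30 = 37 remain).
Jul has 31 days (37 − 31 = 6 remain).
6 into Aug → Aug 6.

Aug 6, 1993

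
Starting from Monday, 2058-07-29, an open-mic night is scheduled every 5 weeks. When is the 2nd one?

2058-09-02

The 2nd occurrence is 1 interval after the first: 1 × 35 = 35 days after 2058-07-29.
July has 31 days — 2 days to the end of July leaves 33.
August has 31 days (2 left).
2 days into September → 2058-09-02.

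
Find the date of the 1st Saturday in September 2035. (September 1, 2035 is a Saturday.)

September 1, 2035

September 2035 begins on a Saturday, so the first Saturday is September 1.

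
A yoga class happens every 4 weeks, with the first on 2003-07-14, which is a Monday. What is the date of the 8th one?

The 8th occurrence is 7 intervals after the first: 7 × 28 = 196 days after 2003-07-14.
July has 31 days — 17 days to the end of July leaves 179.
August has 31 days (148 left).
September has 30 days (118 left).
October has 31 days (87 left).
November has 30 days (57 left).
December has 31 days (26 left).
26 days into January → 2004-01-26.

2004-01-26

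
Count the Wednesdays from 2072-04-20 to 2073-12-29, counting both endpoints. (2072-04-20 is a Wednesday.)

2072-04-20 is a Wednesday; the first Wednesday on or after it is 2072-04-20.
From 2072-04-20 to 2073-12-29: 255 + 363 = 618 days (rest of 2072, to 2073-12-29 in 2073).
618 ÷ 7 = 88 full weeks with remainder 2, so 88 more Wednesdays after the first → 89.

89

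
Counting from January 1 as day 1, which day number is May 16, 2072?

Days in months before May: 31 + 29 + 31 + 30 = 121.
Plus 16 days into May → day 137.

137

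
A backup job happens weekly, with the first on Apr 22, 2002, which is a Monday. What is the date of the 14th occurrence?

The 14th occurrence is 13 intervals after the first: 13 × 7 = 91 days after Apr 22, 2002.
Apr has 30 days — 8 days to the end of Apr leaves 83.
May has 31 days (52 left).
Jun has 30 days (22 left).
22 days into Jul → Jul 22, 2002.

Jul 22, 2002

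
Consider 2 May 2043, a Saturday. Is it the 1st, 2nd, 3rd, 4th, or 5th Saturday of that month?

1st

Day 2 falls in week ⌈2/7⌉ of the month.
Days 1–7 hold the 1st Saturday, 8–14 the 2nd, 15–21 the 3rd, 22–28 the 4th, 29–31 the 5th.
2 is in the range for the 1st.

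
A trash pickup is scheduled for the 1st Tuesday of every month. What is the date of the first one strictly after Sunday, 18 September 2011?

4 October 2011

September 2011 starts on a Thursday, so its 1st Tuesday is 6 September 2011 (5 days in).
That is not after 18 September 2011, so look at October 2011.
October 2011 starts on a Saturday, so its 1st Tuesday is 4 October 2011 (3 days in).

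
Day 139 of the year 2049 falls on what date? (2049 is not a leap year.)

May 19, 2049

January has 31 days (139 − 31 = 108 remain).
February has 28 days (108 − 28 = 80 remain).
March has 31 days (80 − 31 = 49 remain).
April has 30 days (49 − 30 = 19 remain).
19 into May → May 19.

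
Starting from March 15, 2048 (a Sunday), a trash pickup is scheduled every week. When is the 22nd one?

The 22nd occurrence is 21 intervals after the first: 21 × 7 = 147 days after March 15, 2048.
March has 31 days — 16 days to the end of March leaves 131.
April has 30 days (101 left).
May has 31 days (70 left).
June has 30 days (40 left).
July has 31 days (9 left).
9 days into August → August 9, 2048.

August 9, 2048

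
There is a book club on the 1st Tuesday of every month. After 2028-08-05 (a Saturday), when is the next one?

August 2028 starts on a Tuesday, so its 1st Tuesday is 2028-08-01.
That is not after 2028-08-05, so look at September 2028.
September 2028 starts on a Friday, so its 1st Tuesday is 2028-09-05 (4 days in).

2028-09-05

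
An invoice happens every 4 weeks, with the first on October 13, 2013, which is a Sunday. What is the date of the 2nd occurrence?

The 2nd occurrence is 1 interval after the first: 1 × 28 = 28 days after October 13, 2013.
October has 31 days — 18 days to the end of October leaves 10.
10 days into November → November 10, 2013.

November 10, 2013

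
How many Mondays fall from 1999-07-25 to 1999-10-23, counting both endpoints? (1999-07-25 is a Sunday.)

1999-07-25 is a Sunday; the first Monday on or after it is 1999-07-26 (1 day later).
From 1999-07-26 to 1999-10-23: 5 + 31 + 30 + 23 = 89 days (rest of July, August, September, October).
89 ÷ 7 = 12 full weeks with remainder 5, so 12 more Mondays after the first → 13.

13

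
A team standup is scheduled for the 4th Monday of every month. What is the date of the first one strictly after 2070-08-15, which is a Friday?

August 2070 starts on a Friday; its first Monday is the 4th, so the 4th Monday is the 25th — 2070-08-25.
2070-08-25 is after 2070-08-15, so that is the next one.

2070-08-25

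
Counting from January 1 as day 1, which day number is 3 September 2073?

246

Days in months before September: 31 + 28 + 31 + 30 + 31 + 30 + 31 + 31 = 243.
Plus 3 days into September → day 246.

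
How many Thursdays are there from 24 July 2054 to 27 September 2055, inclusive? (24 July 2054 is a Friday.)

24 July 2054 is a Friday; the first Thursday on or after it is 30 July 2054 (6 days later).
From 30 July 2054 to 27 September 2055: 154 + 270 = 424 days (rest of 2054, to 27 September 2055 in 2055).
424 ÷ 7 = 60 full weeks with remainder 4, so 60 more Thursdays after the first → 61.

61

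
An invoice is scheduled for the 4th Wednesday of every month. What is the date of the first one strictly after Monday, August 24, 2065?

August 26, 2065

August 2065 starts on a Saturday; its first Wednesday is the 5th, so the 4th Wednesday is the 26th — August 26, 2065.
August 26, 2065 is after August 24, 2065, so that is the next one.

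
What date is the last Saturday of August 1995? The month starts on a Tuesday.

August 26, 1995

August 1995 begins on a Tuesday, so the first Saturday is August 5 (4 days later).
August 1995 has 31 days. Adding weeks: 5, 12, 19, 26 — the last one ≤ 31 is the 26th.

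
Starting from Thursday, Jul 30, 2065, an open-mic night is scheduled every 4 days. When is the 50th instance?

Feb 11, 2066

The 50th occurrence is 49 intervals after the first: 49 × 4 = 196 days after Jul 30, 2065.
Jul has 31 days — 1 day to the end of Jul leaves 195.
Aug has 31 days (164 left).
Sep has 30 days (134 left).
Oct has 31 days (103 left).
Nov has 30 days (73 left).
Dec has 31 days (42 left).
Jan has 31 days (11 left).
11 days into Feb → Feb 11, 2066.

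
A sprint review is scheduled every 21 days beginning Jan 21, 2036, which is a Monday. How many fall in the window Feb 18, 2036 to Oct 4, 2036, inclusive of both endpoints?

Occurrences land 21·i days after Jan 21, 2036 for i = 0, 1, 2, …
Feb 18, 2036 is 28 days after the start; 28 ÷ 21 = 1 remainder 7; since the remainder is 7, round up to i = 2. First occurrence in the window: #3 on Mar 3, 2036 (2×21 = 42 days in).
Oct 4, 2036 is 257 days after the start; 257 ÷ 21 = 12 remainder 5. Last occurrence in the window: #13 on Sep 29, 2036.
Occurrences #3 through #13: 11 in total.

11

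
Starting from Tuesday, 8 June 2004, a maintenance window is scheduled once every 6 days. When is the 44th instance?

The 44th occurrence is 43 intervals after the first: 43 × 6 = 258 days after 8 June 2004.
June has 30 days — 22 days to the end of June leaves 236.
July has 31 days (205 left).
August has 31 days (174 left).
September has 30 days (144 left).
October has 31 days (113 left).
November has 30 days (83 left).
December has 31 days (52 left).
January has 31 days (21 left).
21 days into February → 21 February 2005.

21 February 2005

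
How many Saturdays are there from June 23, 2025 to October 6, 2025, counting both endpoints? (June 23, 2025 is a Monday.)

15

June 23, 2025 is a Monday; the first Saturday on or after it is June 28, 2025 (5 days later).
From June 28, 2025 to October 6, 2025: 2 + 31 + 31 + 30 + 6 = 100 days (rest of June, July, August, September, October).
100 ÷ 7 = 14 full weeks with remainder 2, so 14 more Saturdays after the first → 15.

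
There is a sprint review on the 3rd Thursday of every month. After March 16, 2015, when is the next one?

March 19, 2015

March 2015 starts on a Sunday; its first Thursday is the 5th, so the 3rd Thursday is the 19th — March 19, 2015.
March 19, 2015 is after March 16, 2015, so that is the next one.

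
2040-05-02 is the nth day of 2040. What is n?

Days in months before May: 31 + 29 + 31 + 30 = 121.
Plus 2 days into May → day 123.

123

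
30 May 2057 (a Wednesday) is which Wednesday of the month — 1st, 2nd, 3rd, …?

5th

Day 30 falls in week ⌈30/7⌉ of the month.
Days 1–7 hold the 1st Wednesday, 8–14 the 2nd, 15–21 the 3rd, 22–28 the 4th, 29–31 the 5th.
30 is in the range for the 5th.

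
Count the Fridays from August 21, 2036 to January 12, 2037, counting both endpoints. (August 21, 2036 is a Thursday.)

August 21, 2036 is a Thursday; the first Friday on or after it is August 22, 2036 (1 day later).
From August 22, 2036 to January 12, 2037: 9 + 30 + 31 + 30 + 31 + 12 = 143 days (rest of August, September, October, November, December, January).
143 ÷ 7 = 20 full weeks with remainder 3, so 20 more Fridays after the first → 21.

21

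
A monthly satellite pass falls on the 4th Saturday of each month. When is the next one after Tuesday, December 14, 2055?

December 2055 starts on a Wednesday; its first Saturday is the 4th, so the 4th Saturday is the 25th — December 25, 2055.
December 25, 2055 is after December 14, 2055, so that is the next one.

December 25, 2055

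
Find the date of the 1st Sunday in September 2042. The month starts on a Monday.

September 2042 begins on a Monday, so the first Sunday is September 7 (6 days later).

September 7, 2042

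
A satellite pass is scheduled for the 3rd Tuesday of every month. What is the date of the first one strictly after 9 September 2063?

18 September 2063

September 2063 starts on a Saturday; its first Tuesday is the 4th, so the 3rd Tuesday is the 18th — 18 September 2063.
18 September 2063 is after 9 September 2063, so that is the next one.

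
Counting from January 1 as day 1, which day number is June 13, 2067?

164

Days in months before June: 31 + 28 + 31 + 30 + 31 = 151.
Plus 13 days into June → day 164.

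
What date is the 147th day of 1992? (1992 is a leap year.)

May 26, 1992

Jan has 31 days (147 − 31 = 116 remain).
Feb has 29 days (116 − 29 = 87 remain).
Mar has 31 days (87 − 31 = 56 remain).
Apr has 30 days (56 − 30 = 26 remain).
26 into May → May 26.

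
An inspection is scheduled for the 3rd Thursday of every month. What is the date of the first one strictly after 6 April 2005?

21 April 2005

April 2005 starts on a Friday; its first Thursday is the 7th, so the 3rd Thursday is the 21st — 21 April 2005.
21 April 2005 is after 6 April 2005, so that is the next one.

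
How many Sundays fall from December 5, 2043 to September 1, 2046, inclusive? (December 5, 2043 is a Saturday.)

143

December 5, 2043 is a Saturday; the first Sunday on or after it is December 6, 2043 (1 day later).
From December 6, 2043 to September 1, 2046: 25 + 366 + 365 + 244 = 1000 days (rest of 2043, 2044, 2045, to September 1, 2046 in 2046).
1000 ÷ 7 = 142 full weeks with remainder 6, so 142 more Sundays after the first → 143.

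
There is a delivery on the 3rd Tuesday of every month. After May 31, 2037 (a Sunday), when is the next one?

June 16, 2037

May 2037 starts on a Friday; its first Tuesday is the 5th, so the 3rd Tuesday is the 19th — May 19, 2037.
That is not after May 31, 2037, so look at June 2037.
June 2037 starts on a Monday; its first Tuesday is the 2nd, so the 3rd Tuesday is the 16th — June 16, 2037.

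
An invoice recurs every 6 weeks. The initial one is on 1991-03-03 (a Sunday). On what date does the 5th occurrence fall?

The 5th occurrence is 4 intervals after the first: 4 × 42 = 168 days after 1991-03-03.
March has 31 days — 28 days to the end of March leaves 140.
April has 30 days (110 left).
May has 31 days (79 left).
June has 30 days (49 left).
July has 31 days (18 left).
18 days into August → 1991-08-18.

1991-08-18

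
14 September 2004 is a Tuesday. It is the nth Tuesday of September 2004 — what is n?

2nd

Day 14 falls in week ⌈14/7⌉ of the month.
Days 1–7 hold the 1st Tuesday, 8–14 the 2nd, 15–21 the 3rd, 22–28 the 4th, 29–31 the 5th.
14 is in the range for the 2nd.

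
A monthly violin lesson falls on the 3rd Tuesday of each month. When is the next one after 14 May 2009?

May 2009 starts on a Friday; its first Tuesday is the 5th, so the 3rd Tuesday is the 19th — 19 May 2009.
19 May 2009 is after 14 May 2009, so that is the next one.

19 May 2009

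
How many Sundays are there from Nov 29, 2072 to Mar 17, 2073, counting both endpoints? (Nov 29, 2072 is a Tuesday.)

15

Nov 29, 2072 is a Tuesday; the first Sunday on or after it is Dec 4, 2072 (5 days later).
From Dec 4, 2072 to Mar 17, 2073: 27 + 31 + 28 + 17 = 103 days (rest of Dec, Jan, Feb, Mar).
103 ÷ 7 = 14 full weeks with remainder 5, so 14 more Sundays after the first → 15.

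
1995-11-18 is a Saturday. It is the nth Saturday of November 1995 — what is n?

Day 18 falls in week ⌈18/7⌉ of the month.
Days 1–7 hold the 1st Saturday, 8–14 the 2nd, 15–21 the 3rd, 22–28 the 4th, 29–31 the 5th.
18 is in the range for the 3rd.

3rd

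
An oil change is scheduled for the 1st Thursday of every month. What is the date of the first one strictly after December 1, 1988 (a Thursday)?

January 5, 1989

December 1988 starts on a Thursday, so its 1st Thursday is December 1, 1988.
That is not after December 1, 1988, so look at January 1989.
January 1989 starts on a Sunday, so its 1st Thursday is January 5, 1989 (4 days in).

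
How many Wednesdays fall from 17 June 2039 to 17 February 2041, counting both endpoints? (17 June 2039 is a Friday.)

17 June 2039 is a Friday; the first Wednesday on or after it is 22 June 2039 (5 days later).
From 22 June 2039 to 17 February 2041: 192 + 366 + 48 = 606 days (rest of 2039, 2040, to 17 February 2041 in 2041).
606 ÷ 7 = 86 full weeks with remainder 4, so 86 more Wednesdays after the first → 87.

87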